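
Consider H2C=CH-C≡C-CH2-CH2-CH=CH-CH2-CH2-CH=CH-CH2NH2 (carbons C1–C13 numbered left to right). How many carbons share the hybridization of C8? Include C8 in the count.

6

C8 is sp2 (one π bond).
C1: sp2 ✓
C2: sp2 ✓
C3: sp
C4: sp
C5: sp3
C6: sp3
C7: sp2 ✓
C8: sp2 ✓
C9: sp3
C10: sp3
C11: sp2 ✓
C12: sp2 ✓
C13: sp3
6 carbons are sp2.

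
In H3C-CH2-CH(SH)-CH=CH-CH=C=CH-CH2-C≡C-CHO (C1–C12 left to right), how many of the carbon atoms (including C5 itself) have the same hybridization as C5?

C5 is sp2 (one π bond).
C1: sp3
C2: sp3
C3: sp3
C4: sp2 ✓
C5: sp2 ✓
C6: sp2 ✓
C7: sp
C8: sp2 ✓
C9: sp3
C10: sp
C11: sp
C12: sp2 ✓
5 carbons are sp2.

5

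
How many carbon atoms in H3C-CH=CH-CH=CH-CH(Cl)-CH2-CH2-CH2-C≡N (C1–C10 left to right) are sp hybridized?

C1: sp3
C2: sp2
C3: sp2
C4: sp2
C5: sp2
C6: sp3
C7: sp3
C8: sp3
C9: sp3
C10: sp ✓
C10 → 1 sp carbon.

1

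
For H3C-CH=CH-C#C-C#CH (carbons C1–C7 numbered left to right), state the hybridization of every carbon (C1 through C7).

C1: 4 σ bonds; 4 regions of electron density → sp3.
C2 carries 3 σ bonds, plus one π bond, giving a steric number of 3, so it is sp2.
C3 has 3 σ bonds, plus one π bond: steric number 3 → sp2.
C4: 2 σ bonds, plus two π bonds; 2 regions of electron density → sp.
C5: 2 σ bonds, plus two π bonds; 2 regions of electron density → sp.
C6 — 2 σ bonds, plus two π bonds. Steric number 2, so sp.
C7: 2 σ bonds, plus two π bonds; 2 regions of electron density → sp.

C1 sp3, C2 sp2, C3 sp2, C4 sp, C5 sp, C6 sp, C7 sp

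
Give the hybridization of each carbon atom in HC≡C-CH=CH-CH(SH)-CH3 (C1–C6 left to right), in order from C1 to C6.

C1 (2 σ bonds, plus two π bonds) has steric number 2: sp.
C2 carries 2 σ bonds, plus two π bonds, giving a steric number of 2, so it is sp.
C3 (3 σ bonds, plus one π bond) has steric number 3: sp2.
C4: 3 σ bonds, plus one π bond; 3 regions of electron density → sp2.
C5 has 4 σ bonds: steric number 4 → sp3.
C6 — 4 σ bonds. Steric number 4, so sp3.

C1 sp, C2 sp, C3 sp2, C4 sp2, C5 sp3, C6 sp3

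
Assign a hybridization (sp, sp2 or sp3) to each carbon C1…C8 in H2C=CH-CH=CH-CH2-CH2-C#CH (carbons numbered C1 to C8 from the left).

C1 (3 σ bonds, plus one π bond) has steric number 3: sp2.
C2 — 3 σ bonds, plus one π bond. Steric number 3, so sp2.
C3 is sp2: 3 σ bonds, plus one π bond, 3 electron-density regions.
C4 has 3 σ bonds, plus one π bond: steric number 3 → sp2.
C5 — 4 σ bonds. Steric number 4, so sp3.
C6 is sp3: 4 σ bonds, 4 electron-density regions.
C7 — 2 σ bonds, plus two π bonds. Steric number 2, so sp.
C8: 2 σ bonds, plus two π bonds — 2 electron domains, sp.

C1 sp2, C2 sp2, C3 sp2, C4 sp2, C5 sp3, C6 sp3, C7 sp, C8 sp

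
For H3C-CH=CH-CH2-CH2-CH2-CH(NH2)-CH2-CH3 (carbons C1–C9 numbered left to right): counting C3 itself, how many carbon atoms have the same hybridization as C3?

2

C3 is sp2 (one π bond).
C1: sp3
C2: sp2 ✓
C3: sp2 ✓
C4: sp3
C5: sp3
C6: sp3
C7: sp3
C8: sp3
C9: sp3
2 carbons are sp2.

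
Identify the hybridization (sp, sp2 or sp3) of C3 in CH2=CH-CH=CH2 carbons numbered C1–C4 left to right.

sp2

C3 — 3 σ bonds, plus one π bond. Steric number 3, so sp2.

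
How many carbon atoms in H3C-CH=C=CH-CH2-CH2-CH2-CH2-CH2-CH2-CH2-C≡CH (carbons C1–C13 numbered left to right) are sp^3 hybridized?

C1: sp3 ✓
C2: sp2
C3: sp
C4: sp2
C5: sp3 ✓
C6: sp3 ✓
C7: sp3 ✓
C8: sp3 ✓
C9: sp3 ✓
C10: sp3 ✓
C11: sp3 ✓
C12: sp
C13: sp
C1, C5, C6, C7, C8, C9, C10, C11 → 8 sp3 carbons.

8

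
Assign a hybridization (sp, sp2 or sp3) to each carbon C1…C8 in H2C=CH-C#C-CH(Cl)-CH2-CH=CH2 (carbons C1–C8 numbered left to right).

C1 sp2, C2 sp2, C3 sp, C4 sp, C5 sp3, C6 sp3, C7 sp2, C8 sp2

C1 carries 3 σ bonds, plus one π bond, giving a steric number of 3, so it is sp2.
C2: 3 σ bonds, plus one π bond; 3 regions of electron density → sp2.
C3: 2 σ bonds, plus two π bonds; 2 regions of electron density → sp.
C4 (2 σ bonds, plus two π bonds) has steric number 2: sp.
C5 carries 4 σ bonds, giving a steric number of 4, so it is sp3.
C6 (4 σ bonds) has steric number 4: sp3.
C7: 3 σ bonds, plus one π bond; 3 regions of electron density → sp2.
C8 (3 σ bonds, plus one π bond) has steric number 3: sp2.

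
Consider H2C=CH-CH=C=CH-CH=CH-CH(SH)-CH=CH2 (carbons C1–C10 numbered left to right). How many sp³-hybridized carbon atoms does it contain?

C1: sp2
C2: sp2
C3: sp2
C4: sp
C5: sp2
C6: sp2
C7: sp2
C8: sp3 ✓
C9: sp2
C10: sp2
C8 → 1 sp3 carbon.

1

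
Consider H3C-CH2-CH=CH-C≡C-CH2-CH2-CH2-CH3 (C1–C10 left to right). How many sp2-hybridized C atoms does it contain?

2

C1: sp3
C2: sp3
C3: sp2 ✓
C4: sp2 ✓
C5: sp
C6: sp
C7: sp3
C8: sp3
C9: sp3
C10: sp3
C3, C4 → 2 sp2 carbons.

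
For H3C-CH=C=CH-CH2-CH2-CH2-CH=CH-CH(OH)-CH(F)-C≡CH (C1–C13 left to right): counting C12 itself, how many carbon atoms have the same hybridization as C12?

C12 is sp (two π bonds).
C1: sp3
C2: sp2
C3: sp ✓
C4: sp2
C5: sp3
C6: sp3
C7: sp3
C8: sp2
C9: sp2
C10: sp3
C11: sp3
C12: sp ✓
C13: sp ✓
3 carbons are sp.

3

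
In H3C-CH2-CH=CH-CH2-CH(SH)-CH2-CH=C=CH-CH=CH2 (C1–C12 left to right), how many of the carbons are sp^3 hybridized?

5

C1: sp3 ✓
C2: sp3 ✓
C3: sp2
C4: sp2
C5: sp3 ✓
C6: sp3 ✓
C7: sp3 ✓
C8: sp2
C9: sp
C10: sp2
C11: sp2
C12: sp2
C1, C2, C5, C6, C7 → 5 sp3 carbons.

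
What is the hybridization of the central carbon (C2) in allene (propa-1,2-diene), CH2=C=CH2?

sp

Two σ bonds and two π bonds (one to each neighbour) → sp.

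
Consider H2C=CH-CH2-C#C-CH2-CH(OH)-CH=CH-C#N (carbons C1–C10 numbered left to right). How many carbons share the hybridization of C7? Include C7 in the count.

3

C7 is sp3 (only σ bonds).
C1: sp2
C2: sp2
C3: sp3 ✓
C4: sp
C5: sp
C6: sp3 ✓
C7: sp3 ✓
C8: sp2
C9: sp2
C10: sp
3 carbons are sp3.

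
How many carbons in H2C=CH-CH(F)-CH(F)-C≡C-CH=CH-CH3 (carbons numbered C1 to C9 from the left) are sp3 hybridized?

C1: sp2
C2: sp2
C3: sp3 ✓
C4: sp3 ✓
C5: sp
C6: sp
C7: sp2
C8: sp2
C9: sp3 ✓
C3, C4, C9 → 3 sp3 carbons.

3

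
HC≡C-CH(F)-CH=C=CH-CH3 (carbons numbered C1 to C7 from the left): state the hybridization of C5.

sp

C5 has 2 σ bonds, plus two π bonds: steric number 2 → sp.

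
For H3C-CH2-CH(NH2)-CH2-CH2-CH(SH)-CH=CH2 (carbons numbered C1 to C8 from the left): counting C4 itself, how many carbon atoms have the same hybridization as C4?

C4 is sp3 (only σ bonds).
C1: sp3 ✓
C2: sp3 ✓
C3: sp3 ✓
C4: sp3 ✓
C5: sp3 ✓
C6: sp3 ✓
C7: sp2
C8: sp2
6 carbons are sp3.

6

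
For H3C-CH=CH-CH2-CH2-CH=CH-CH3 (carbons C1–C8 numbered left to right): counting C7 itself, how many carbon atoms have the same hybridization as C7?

C7 is sp2 (one π bond).
C1: sp3
C2: sp2 ✓
C3: sp2 ✓
C4: sp3
C5: sp3
C6: sp2 ✓
C7: sp2 ✓
C8: sp3
4 carbons are sp2.

4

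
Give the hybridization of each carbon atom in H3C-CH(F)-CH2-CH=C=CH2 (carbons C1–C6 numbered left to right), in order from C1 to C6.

C1 — 4 σ bonds. Steric number 4, so sp3.
C2 has 4 σ bonds: steric number 4 → sp3.
C3 is sp3: 4 σ bonds, 4 electron-density regions.
C4: 3 σ bonds, plus one π bond — 3 electron domains, sp2.
C5: 2 σ bonds, plus two π bonds — 2 electron domains, sp.
C6 has 3 σ bonds, plus one π bond: steric number 3 → sp2.

C1 sp3, C2 sp3, C3 sp3, C4 sp2, C5 sp, C6 sp2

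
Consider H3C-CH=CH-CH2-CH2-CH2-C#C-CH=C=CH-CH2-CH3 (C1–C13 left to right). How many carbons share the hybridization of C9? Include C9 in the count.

C9 is sp2 (one π bond).
C1: sp3
C2: sp2 ✓
C3: sp2 ✓
C4: sp3
C5: sp3
C6: sp3
C7: sp
C8: sp
C9: sp2 ✓
C10: sp
C11: sp2 ✓
C12: sp3
C13: sp3
4 carbons are sp2.

4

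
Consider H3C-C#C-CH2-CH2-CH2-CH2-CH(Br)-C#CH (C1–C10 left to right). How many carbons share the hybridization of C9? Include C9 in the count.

4

C9 is sp (two π bonds).
C1: sp3
C2: sp ✓
C3: sp ✓
C4: sp3
C5: sp3
C6: sp3
C7: sp3
C8: sp3
C9: sp ✓
C10: sp ✓
4 carbons are sp.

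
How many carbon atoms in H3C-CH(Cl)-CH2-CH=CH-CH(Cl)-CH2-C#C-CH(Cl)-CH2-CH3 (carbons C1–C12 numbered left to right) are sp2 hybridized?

2

C1: sp3
C2: sp3
C3: sp3
C4: sp2 ✓
C5: sp2 ✓
C6: sp3
C7: sp3
C8: sp
C9: sp
C10: sp3
C11: sp3
C12: sp3
C4, C5 → 2 sp2 carbons.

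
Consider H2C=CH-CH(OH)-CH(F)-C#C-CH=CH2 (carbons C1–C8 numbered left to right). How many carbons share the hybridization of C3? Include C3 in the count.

2

C3 is sp3 (only σ bonds).
C1: sp2
C2: sp2
C3: sp3 ✓
C4: sp3 ✓
C5: sp
C6: sp
C7: sp2
C8: sp2
2 carbons are sp3.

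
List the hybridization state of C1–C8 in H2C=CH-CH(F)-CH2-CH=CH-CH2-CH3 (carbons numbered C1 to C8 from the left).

C1 sp2, C2 sp2, C3 sp3, C4 sp3, C5 sp2, C6 sp2, C7 sp3, C8 sp3

C1: 3 σ bonds, plus one π bond; 3 regions of electron density → sp2.
C2 has 3 σ bonds, plus one π bond: steric number 3 → sp2.
C3: 4 σ bonds — 4 electron domains, sp3.
C4 is sp3: 4 σ bonds, 4 electron-density regions.
C5: 3 σ bonds, plus one π bond; 3 regions of electron density → sp2.
C6: 3 σ bonds, plus one π bond; 3 regions of electron density → sp2.
C7: 4 σ bonds — 4 electron domains, sp3.
C8 is sp3: 4 σ bonds, 4 electron-density regions.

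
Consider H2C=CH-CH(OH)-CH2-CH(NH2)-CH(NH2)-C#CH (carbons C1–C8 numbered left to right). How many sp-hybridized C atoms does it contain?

2

C1: sp2
C2: sp2
C3: sp3
C4: sp3
C5: sp3
C6: sp3
C7: sp ✓
C8: sp ✓
C7, C8 → 2 sp carbons.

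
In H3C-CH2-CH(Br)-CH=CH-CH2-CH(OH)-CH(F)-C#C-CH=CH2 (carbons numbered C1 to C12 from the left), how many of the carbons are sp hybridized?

C1: sp3
C2: sp3
C3: sp3
C4: sp2
C5: sp2
C6: sp3
C7: sp3
C8: sp3
C9: sp ✓
C10: sp ✓
C11: sp2
C12: sp2
C9, C10 → 2 sp carbons.

2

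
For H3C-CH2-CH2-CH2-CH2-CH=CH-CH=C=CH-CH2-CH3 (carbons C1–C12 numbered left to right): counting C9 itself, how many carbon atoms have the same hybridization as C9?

C9 is sp (two π bonds).
C1: sp3
C2: sp3
C3: sp3
C4: sp3
C5: sp3
C6: sp2
C7: sp2
C8: sp2
C9: sp ✓
C10: sp2
C11: sp3
C12: sp3
1 carbon is sp.

1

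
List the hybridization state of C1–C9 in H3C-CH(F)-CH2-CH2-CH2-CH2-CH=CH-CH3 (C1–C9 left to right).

C1: 4 σ bonds; 4 regions of electron density → sp3.
C2 (4 σ bonds) has steric number 4: sp3.
C3: 4 σ bonds; 4 regions of electron density → sp3.
C4 has 4 σ bonds: steric number 4 → sp3.
C5 has 4 σ bonds: steric number 4 → sp3.
C6: 4 σ bonds; 4 regions of electron density → sp3.
C7 (3 σ bonds, plus one π bond) has steric number 3: sp2.
C8 has 3 σ bonds, plus one π bond: steric number 3 → sp2.
C9 carries 4 σ bonds, giving a steric number of 4, so it is sp3.

C1 sp3, C2 sp3, C3 sp3, C4 sp3, C5 sp3, C6 sp3, C7 sp2, C8 sp2, C9 sp3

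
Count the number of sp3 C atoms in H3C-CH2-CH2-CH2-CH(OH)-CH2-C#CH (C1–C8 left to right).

6

C1: sp3 ✓
C2: sp3 ✓
C3: sp3 ✓
C4: sp3 ✓
C5: sp3 ✓
C6: sp3 ✓
C7: sp
C8: sp
C1, C2, C3, C4, C5, C6 → 6 sp3 carbons.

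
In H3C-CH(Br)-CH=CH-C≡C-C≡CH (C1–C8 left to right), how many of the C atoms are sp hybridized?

4

C1: sp3
C2: sp3
C3: sp2
C4: sp2
C5: sp ✓
C6: sp ✓
C7: sp ✓
C8: sp ✓
C5, C6, C7, C8 → 4 sp carbons.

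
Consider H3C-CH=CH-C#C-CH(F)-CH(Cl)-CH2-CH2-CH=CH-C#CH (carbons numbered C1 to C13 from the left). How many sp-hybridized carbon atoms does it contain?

4

C1: sp3
C2: sp2
C3: sp2
C4: sp ✓
C5: sp ✓
C6: sp3
C7: sp3
C8: sp3
C9: sp3
C10: sp2
C11: sp2
C12: sp ✓
C13: sp ✓
C4, C5, C12, C13 → 4 sp carbons.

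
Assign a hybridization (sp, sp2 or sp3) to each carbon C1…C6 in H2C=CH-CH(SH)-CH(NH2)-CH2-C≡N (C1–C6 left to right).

C1 carries 3 σ bonds, plus one π bond, giving a steric number of 3, so it is sp2.
C2: 3 σ bonds, plus one π bond — 3 electron domains, sp2.
C3: 4 σ bonds; 4 regions of electron density → sp3.
C4 carries 4 σ bonds, giving a steric number of 4, so it is sp3.
C5: 4 σ bonds; 4 regions of electron density → sp3.
C6 — 2 σ bonds, plus two π bonds. Steric number 2, so sp.

C1 sp2, C2 sp2, C3 sp3, C4 sp3, C5 sp3, C6 sp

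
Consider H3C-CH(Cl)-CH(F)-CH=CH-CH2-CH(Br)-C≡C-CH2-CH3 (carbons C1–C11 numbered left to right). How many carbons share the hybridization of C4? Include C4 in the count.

2

C4 is sp2 (one π bond).
C1: sp3
C2: sp3
C3: sp3
C4: sp2 ✓
C5: sp2 ✓
C6: sp3
C7: sp3
C8: sp
C9: sp
C10: sp3
C11: sp3
2 carbons are sp2.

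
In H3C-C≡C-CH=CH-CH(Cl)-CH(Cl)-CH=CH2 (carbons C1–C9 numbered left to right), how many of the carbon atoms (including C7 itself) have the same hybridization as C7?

3

C7 is sp3 (only σ bonds).
C1: sp3 ✓
C2: sp
C3: sp
C4: sp2
C5: sp2
C6: sp3 ✓
C7: sp3 ✓
C8: sp2
C9: sp2
3 carbons are sp3.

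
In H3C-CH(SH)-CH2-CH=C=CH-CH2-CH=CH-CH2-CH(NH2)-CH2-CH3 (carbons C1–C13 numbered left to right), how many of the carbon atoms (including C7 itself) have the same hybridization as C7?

8

C7 is sp3 (only σ bonds).
C1: sp3 ✓
C2: sp3 ✓
C3: sp3 ✓
C4: sp2
C5: sp
C6: sp2
C7: sp3 ✓
C8: sp2
C9: sp2
C10: sp3 ✓
C11: sp3 ✓
C12: sp3 ✓
C13: sp3 ✓
8 carbons are sp3.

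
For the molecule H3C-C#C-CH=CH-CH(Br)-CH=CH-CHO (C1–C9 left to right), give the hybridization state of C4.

C4 (3 σ bonds, plus one π bond) has steric number 3: sp2.

sp^2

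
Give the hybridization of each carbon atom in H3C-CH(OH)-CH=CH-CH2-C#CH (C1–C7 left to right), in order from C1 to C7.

C1: 4 σ bonds; 4 regions of electron density → sp3.
C2 carries 4 σ bonds, giving a steric number of 4, so it is sp3.
C3 — 3 σ bonds, plus one π bond. Steric number 3, so sp2.
C4 has 3 σ bonds, plus one π bond: steric number 3 → sp2.
C5: 4 σ bonds; 4 regions of electron density → sp3.
C6 is sp: 2 σ bonds, plus two π bonds, 2 electron-density regions.
C7 is sp: 2 σ bonds, plus two π bonds, 2 electron-density regions.

C1 sp3, C2 sp3, C3 sp2, C4 sp2, C5 sp3, C6 sp, C7 sp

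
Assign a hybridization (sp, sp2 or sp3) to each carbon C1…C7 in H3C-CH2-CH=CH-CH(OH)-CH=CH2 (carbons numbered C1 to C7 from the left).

C1 sp3, C2 sp3, C3 sp2, C4 sp2, C5 sp3, C6 sp2, C7 sp2

C1: 4 σ bonds — 4 electron domains, sp3.
C2 has 4 σ bonds: steric number 4 → sp3.
C3 is sp2: 3 σ bonds, plus one π bond, 3 electron-density regions.
C4: 3 σ bonds, plus one π bond; 3 regions of electron density → sp2.
C5: 4 σ bonds — 4 electron domains, sp3.
C6: 3 σ bonds, plus one π bond — 3 electron domains, sp2.
C7 is sp2: 3 σ bonds, plus one π bond, 3 electron-density regions.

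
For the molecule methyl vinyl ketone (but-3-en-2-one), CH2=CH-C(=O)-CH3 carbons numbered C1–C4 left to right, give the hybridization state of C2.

sp²

C2 has 3 σ bonds, plus one π bond: steric number 3 → sp2.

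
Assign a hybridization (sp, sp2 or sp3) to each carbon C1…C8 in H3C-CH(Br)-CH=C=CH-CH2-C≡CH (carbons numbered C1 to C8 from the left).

C1 sp3, C2 sp3, C3 sp2, C4 sp, C5 sp2, C6 sp3, C7 sp, C8 sp

C1 has 4 σ bonds: steric number 4 → sp3.
C2 — 4 σ bonds. Steric number 4, so sp3.
C3: 3 σ bonds, plus one π bond; 3 regions of electron density → sp2.
C4 is sp: 2 σ bonds, plus two π bonds, 2 electron-density regions.
C5: 3 σ bonds, plus one π bond — 3 electron domains, sp2.
C6 is sp3: 4 σ bonds, 4 electron-density regions.
C7 (2 σ bonds, plus two π bonds) has steric number 2: sp.
C8 carries 2 σ bonds, plus two π bonds, giving a steric number of 2, so it is sp.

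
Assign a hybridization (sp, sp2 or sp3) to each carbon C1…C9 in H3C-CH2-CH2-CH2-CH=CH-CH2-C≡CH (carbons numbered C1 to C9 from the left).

C1 sp3, C2 sp3, C3 sp3, C4 sp3, C5 sp2, C6 sp2, C7 sp3, C8 sp, C9 sp

C1: 4 σ bonds — 4 electron domains, sp3.
C2 carries 4 σ bonds, giving a steric number of 4, so it is sp3.
C3 (4 σ bonds) has steric number 4: sp3.
C4 carries 4 σ bonds, giving a steric number of 4, so it is sp3.
C5: 3 σ bonds, plus one π bond — 3 electron domains, sp2.
C6 is sp2: 3 σ bonds, plus one π bond, 3 electron-density regions.
C7 is sp3: 4 σ bonds, 4 electron-density regions.
C8 is sp: 2 σ bonds, plus two π bonds, 2 electron-density regions.
C9: 2 σ bonds, plus two π bonds — 2 electron domains, sp.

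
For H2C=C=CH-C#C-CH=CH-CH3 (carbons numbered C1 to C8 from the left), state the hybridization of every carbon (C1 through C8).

C1 sp2, C2 sp, C3 sp2, C4 sp, C5 sp, C6 sp2, C7 sp2, C8 sp3

C1 is sp2: 3 σ bonds, plus one π bond, 3 electron-density regions.
C2 carries 2 σ bonds, plus two π bonds, giving a steric number of 2, so it is sp.
C3: 3 σ bonds, plus one π bond — 3 electron domains, sp2.
C4 (2 σ bonds, plus two π bonds) has steric number 2: sp.
C5 (2 σ bonds, plus two π bonds) has steric number 2: sp.
C6 carries 3 σ bonds, plus one π bond, giving a steric number of 3, so it is sp2.
C7 — 3 σ bonds, plus one π bond. Steric number 3, so sp2.
C8 is sp3: 4 σ bonds, 4 electron-density regions.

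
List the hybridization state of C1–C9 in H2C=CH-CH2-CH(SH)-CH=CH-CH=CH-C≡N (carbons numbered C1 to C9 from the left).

C1 has 3 σ bonds, plus one π bond: steric number 3 → sp2.
C2 carries 3 σ bonds, plus one π bond, giving a steric number of 3, so it is sp2.
C3: 4 σ bonds — 4 electron domains, sp3.
C4: 4 σ bonds; 4 regions of electron density → sp3.
C5 carries 3 σ bonds, plus one π bond, giving a steric number of 3, so it is sp2.
C6 — 3 σ bonds, plus one π bond. Steric number 3, so sp2.
C7 has 3 σ bonds, plus one π bond: steric number 3 → sp2.
C8 (3 σ bonds, plus one π bond) has steric number 3: sp2.
C9: 2 σ bonds, plus two π bonds — 2 electron domains, sp.

C1 sp2, C2 sp2, C3 sp3, C4 sp3, C5 sp2, C6 sp2, C7 sp2, C8 sp2, C9 sp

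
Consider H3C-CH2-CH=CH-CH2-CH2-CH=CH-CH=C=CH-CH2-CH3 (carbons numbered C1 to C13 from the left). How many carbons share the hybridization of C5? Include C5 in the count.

6

C5 is sp3 (only σ bonds).
C1: sp3 ✓
C2: sp3 ✓
C3: sp2
C4: sp2
C5: sp3 ✓
C6: sp3 ✓
C7: sp2
C8: sp2
C9: sp2
C10: sp
C11: sp2
C12: sp3 ✓
C13: sp3 ✓
6 carbons are sp3.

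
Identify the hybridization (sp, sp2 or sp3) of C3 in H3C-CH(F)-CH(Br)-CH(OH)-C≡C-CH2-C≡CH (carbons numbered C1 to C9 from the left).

C3 — 4 σ bonds. Steric number 4, so sp3.

sp^3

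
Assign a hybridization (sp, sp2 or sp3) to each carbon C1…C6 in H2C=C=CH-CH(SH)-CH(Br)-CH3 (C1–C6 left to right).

C1 (3 σ bonds, plus one π bond) has steric number 3: sp2.
C2: 2 σ bonds, plus two π bonds — 2 electron domains, sp.
C3: 3 σ bonds, plus one π bond; 3 regions of electron density → sp2.
C4 is sp3: 4 σ bonds, 4 electron-density regions.
C5: 4 σ bonds — 4 electron domains, sp3.
C6 is sp3: 4 σ bonds, 4 electron-density regions.

C1 sp2, C2 sp, C3 sp2, C4 sp3, C5 sp3, C6 sp3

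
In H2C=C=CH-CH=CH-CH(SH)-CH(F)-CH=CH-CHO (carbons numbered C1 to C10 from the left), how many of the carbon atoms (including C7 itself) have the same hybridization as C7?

C7 is sp3 (only σ bonds).
C1: sp2
C2: sp
C3: sp2
C4: sp2
C5: sp2
C6: sp3 ✓
C7: sp3 ✓
C8: sp2
C9: sp2
C10: sp2
2 carbons are sp3.

2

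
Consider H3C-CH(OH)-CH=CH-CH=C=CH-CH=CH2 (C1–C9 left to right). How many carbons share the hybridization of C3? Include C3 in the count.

6

C3 is sp2 (one π bond).
C1: sp3
C2: sp3
C3: sp2 ✓
C4: sp2 ✓
C5: sp2 ✓
C6: sp
C7: sp2 ✓
C8: sp2 ✓
C9: sp2 ✓
6 carbons are sp2.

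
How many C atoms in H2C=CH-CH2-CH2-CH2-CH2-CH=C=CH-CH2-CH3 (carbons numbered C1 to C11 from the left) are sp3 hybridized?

C1: sp2
C2: sp2
C3: sp3 ✓
C4: sp3 ✓
C5: sp3 ✓
C6: sp3 ✓
C7: sp2
C8: sp
C9: sp2
C10: sp3 ✓
C11: sp3 ✓
C3, C4, C5, C6, C10, C11 → 6 sp3 carbons.

6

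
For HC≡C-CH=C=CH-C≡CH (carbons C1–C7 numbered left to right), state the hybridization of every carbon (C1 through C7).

C1 sp, C2 sp, C3 sp2, C4 sp, C5 sp2, C6 sp, C7 sp

C1 carries 2 σ bonds, plus two π bonds, giving a steric number of 2, so it is sp.
C2: 2 σ bonds, plus two π bonds — 2 electron domains, sp.
C3 — 3 σ bonds, plus one π bond. Steric number 3, so sp2.
C4 carries 2 σ bonds, plus two π bonds, giving a steric number of 2, so it is sp.
C5: 3 σ bonds, plus one π bond — 3 electron domains, sp2.
C6 is sp: 2 σ bonds, plus two π bonds, 2 electron-density regions.
C7 is sp: 2 σ bonds, plus two π bonds, 2 electron-density regions.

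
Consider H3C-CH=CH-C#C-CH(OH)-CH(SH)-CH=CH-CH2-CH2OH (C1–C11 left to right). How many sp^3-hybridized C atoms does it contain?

5

C1: sp3 ✓
C2: sp2
C3: sp2
C4: sp
C5: sp
C6: sp3 ✓
C7: sp3 ✓
C8: sp2
C9: sp2
C10: sp3 ✓
C11: sp3 ✓
C1, C6, C7, C10, C11 → 5 sp3 carbons.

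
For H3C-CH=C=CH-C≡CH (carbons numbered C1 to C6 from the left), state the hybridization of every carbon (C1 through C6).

C1 is sp3: 4 σ bonds, 4 electron-density regions.
C2 (3 σ bonds, plus one π bond) has steric number 3: sp2.
C3: 2 σ bonds, plus two π bonds — 2 electron domains, sp.
C4 carries 3 σ bonds, plus one π bond, giving a steric number of 3, so it is sp2.
C5 is sp: 2 σ bonds, plus two π bonds, 2 electron-density regions.
C6 carries 2 σ bonds, plus two π bonds, giving a steric number of 2, so it is sp.

C1 sp3, C2 sp2, C3 sp, C4 sp2, C5 sp, C6 sp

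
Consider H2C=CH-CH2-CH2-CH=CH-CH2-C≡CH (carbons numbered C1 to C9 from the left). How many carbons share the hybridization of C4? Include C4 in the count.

3

C4 is sp3 (only σ bonds).
C1: sp2
C2: sp2
C3: sp3 ✓
C4: sp3 ✓
C5: sp2
C6: sp2
C7: sp3 ✓
C8: sp
C9: sp
3 carbons are sp3.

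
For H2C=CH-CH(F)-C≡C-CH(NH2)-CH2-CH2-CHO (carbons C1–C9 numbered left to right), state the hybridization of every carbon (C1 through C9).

C1 (3 σ bonds, plus one π bond) has steric number 3: sp2.
C2 (3 σ bonds, plus one π bond) has steric number 3: sp2.
C3 carries 4 σ bonds, giving a steric number of 4, so it is sp3.
C4 is sp: 2 σ bonds, plus two π bonds, 2 electron-density regions.
C5 (2 σ bonds, plus two π bonds) has steric number 2: sp.
C6 — 4 σ bonds. Steric number 4, so sp3.
C7 has 4 σ bonds: steric number 4 → sp3.
C8 has 4 σ bonds: steric number 4 → sp3.
C9 is sp2: 3 σ bonds, plus one π bond, 3 electron-density regions.

C1 sp2, C2 sp2, C3 sp3, C4 sp, C5 sp, C6 sp3, C7 sp3, C8 sp3, C9 sp2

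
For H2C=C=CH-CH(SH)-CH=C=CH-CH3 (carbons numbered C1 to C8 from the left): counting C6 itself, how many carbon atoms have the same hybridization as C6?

2

C6 is sp (two π bonds).
C1: sp2
C2: sp ✓
C3: sp2
C4: sp3
C5: sp2
C6: sp ✓
C7: sp2
C8: sp3
2 carbons are sp.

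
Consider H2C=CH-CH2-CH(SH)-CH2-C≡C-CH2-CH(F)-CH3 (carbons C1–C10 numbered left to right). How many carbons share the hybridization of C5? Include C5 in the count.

C5 is sp3 (only σ bonds).
C1: sp2
C2: sp2
C3: sp3 ✓
C4: sp3 ✓
C5: sp3 ✓
C6: sp
C7: sp
C8: sp3 ✓
C9: sp3 ✓
C10: sp3 ✓
6 carbons are sp3.

6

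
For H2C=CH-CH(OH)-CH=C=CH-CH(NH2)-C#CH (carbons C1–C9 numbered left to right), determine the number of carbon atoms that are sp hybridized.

3

C1: sp2
C2: sp2
C3: sp3
C4: sp2
C5: sp ✓
C6: sp2
C7: sp3
C8: sp ✓
C9: sp ✓
C5, C8, C9 → 3 sp carbons.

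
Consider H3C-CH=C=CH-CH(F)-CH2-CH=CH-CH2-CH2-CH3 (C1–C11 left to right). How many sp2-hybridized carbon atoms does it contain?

C1: sp3
C2: sp2 ✓
C3: sp
C4: sp2 ✓
C5: sp3
C6: sp3
C7: sp2 ✓
C8: sp2 ✓
C9: sp3
C10: sp3
C11: sp3
C2, C4, C7, C8 → 4 sp2 carbons.

4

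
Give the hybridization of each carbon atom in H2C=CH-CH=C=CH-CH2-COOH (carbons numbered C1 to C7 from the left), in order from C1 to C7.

C1 sp2, C2 sp2, C3 sp2, C4 sp, C5 sp2, C6 sp3, C7 sp2

C1: 3 σ bonds, plus one π bond; 3 regions of electron density → sp2.
C2: 3 σ bonds, plus one π bond — 3 electron domains, sp2.
C3 (3 σ bonds, plus one π bond) has steric number 3: sp2.
C4 (2 σ bonds, plus two π bonds) has steric number 2: sp.
C5 is sp2: 3 σ bonds, plus one π bond, 3 electron-density regions.
C6: 4 σ bonds — 4 electron domains, sp3.
C7 (3 σ bonds, plus one π bond) has steric number 3: sp2.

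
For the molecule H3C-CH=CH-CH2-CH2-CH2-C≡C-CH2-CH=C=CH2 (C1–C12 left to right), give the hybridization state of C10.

sp^2

C10 is sp2: 3 σ bonds, plus one π bond, 3 electron-density regions.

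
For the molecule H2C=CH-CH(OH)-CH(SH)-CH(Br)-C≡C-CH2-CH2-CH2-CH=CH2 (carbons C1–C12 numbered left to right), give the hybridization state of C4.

C4 is sp3: 4 σ bonds, 4 electron-density regions.

sp3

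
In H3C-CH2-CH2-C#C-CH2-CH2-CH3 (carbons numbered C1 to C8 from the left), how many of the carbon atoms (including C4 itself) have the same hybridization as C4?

2

C4 is sp (two π bonds).
C1: sp3
C2: sp3
C3: sp3
C4: sp ✓
C5: sp ✓
C6: sp3
C7: sp3
C8: sp3
2 carbons are sp.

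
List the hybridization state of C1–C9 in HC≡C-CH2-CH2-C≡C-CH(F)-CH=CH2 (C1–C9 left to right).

C1 sp, C2 sp, C3 sp3, C4 sp3, C5 sp, C6 sp, C7 sp3, C8 sp2, C9 sp2

C1 has 2 σ bonds, plus two π bonds: steric number 2 → sp.
C2 has 2 σ bonds, plus two π bonds: steric number 2 → sp.
C3 is sp3: 4 σ bonds, 4 electron-density regions.
C4 carries 4 σ bonds, giving a steric number of 4, so it is sp3.
C5: 2 σ bonds, plus two π bonds; 2 regions of electron density → sp.
C6 has 2 σ bonds, plus two π bonds: steric number 2 → sp.
C7: 4 σ bonds; 4 regions of electron density → sp3.
C8: 3 σ bonds, plus one π bond — 3 electron domains, sp2.
C9 carries 3 σ bonds, plus one π bond, giving a steric number of 3, so it is sp2.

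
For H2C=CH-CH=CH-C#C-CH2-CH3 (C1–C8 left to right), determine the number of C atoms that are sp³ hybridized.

2

C1: sp2
C2: sp2
C3: sp2
C4: sp2
C5: sp
C6: sp
C7: sp3 ✓
C8: sp3 ✓
C7, C8 → 2 sp3 carbons.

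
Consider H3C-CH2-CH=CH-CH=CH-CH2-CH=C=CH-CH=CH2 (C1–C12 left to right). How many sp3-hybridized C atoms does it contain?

C1: sp3 ✓
C2: sp3 ✓
C3: sp2
C4: sp2
C5: sp2
C6: sp2
C7: sp3 ✓
C8: sp2
C9: sp
C10: sp2
C11: sp2
C12: sp2
C1, C2, C7 → 3 sp3 carbons.

3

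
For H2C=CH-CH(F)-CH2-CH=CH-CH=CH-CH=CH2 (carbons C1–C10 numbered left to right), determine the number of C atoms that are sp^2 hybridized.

C1: sp2 ✓
C2: sp2 ✓
C3: sp3
C4: sp3
C5: sp2 ✓
C6: sp2 ✓
C7: sp2 ✓
C8: sp2 ✓
C9: sp2 ✓
C10: sp2 ✓
C1, C2, C5, C6, C7, C8, C9, C10 → 8 sp2 carbons.

8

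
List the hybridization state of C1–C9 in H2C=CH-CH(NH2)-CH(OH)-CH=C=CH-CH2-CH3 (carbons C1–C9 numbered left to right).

C1 sp2, C2 sp2, C3 sp3, C4 sp3, C5 sp2, C6 sp, C7 sp2, C8 sp3, C9 sp3

C1 has 3 σ bonds, plus one π bond: steric number 3 → sp2.
C2 carries 3 σ bonds, plus one π bond, giving a steric number of 3, so it is sp2.
C3: 4 σ bonds — 4 electron domains, sp3.
C4 (4 σ bonds) has steric number 4: sp3.
C5 has 3 σ bonds, plus one π bond: steric number 3 → sp2.
C6: 2 σ bonds, plus two π bonds — 2 electron domains, sp.
C7 — 3 σ bonds, plus one π bond. Steric number 3, so sp2.
C8 carries 4 σ bonds, giving a steric number of 4, so it is sp3.
C9: 4 σ bonds — 4 electron domains, sp3.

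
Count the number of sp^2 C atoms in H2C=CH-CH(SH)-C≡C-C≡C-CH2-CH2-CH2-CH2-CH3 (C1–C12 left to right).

C1: sp2 ✓
C2: sp2 ✓
C3: sp3
C4: sp
C5: sp
C6: sp
C7: sp
C8: sp3
C9: sp3
C10: sp3
C11: sp3
C12: sp3
C1, C2 → 2 sp2 carbons.

2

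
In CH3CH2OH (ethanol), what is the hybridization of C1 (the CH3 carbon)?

C1 (the CH3 carbon): 4 σ bonds; 4 regions of electron density → sp3.

sp³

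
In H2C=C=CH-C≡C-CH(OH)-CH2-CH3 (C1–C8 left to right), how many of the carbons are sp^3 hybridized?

C1: sp2
C2: sp
C3: sp2
C4: sp
C5: sp
C6: sp3 ✓
C7: sp3 ✓
C8: sp3 ✓
C6, C7, C8 → 3 sp3 carbons.

3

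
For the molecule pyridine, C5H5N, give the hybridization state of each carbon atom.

Each carbon atom: 3 σ bonds, plus one π bond; 3 regions of electron density → sp2.

sp^2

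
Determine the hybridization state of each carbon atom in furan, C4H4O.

sp^2

Each carbon atom carries 3 σ bonds, plus one π bond, giving a steric number of 3, so it is sp2.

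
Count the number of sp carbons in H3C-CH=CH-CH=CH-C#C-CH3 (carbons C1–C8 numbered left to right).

2

C1: sp3
C2: sp2
C3: sp2
C4: sp2
C5: sp2
C6: sp ✓
C7: sp ✓
C8: sp3
C6, C7 → 2 sp carbons.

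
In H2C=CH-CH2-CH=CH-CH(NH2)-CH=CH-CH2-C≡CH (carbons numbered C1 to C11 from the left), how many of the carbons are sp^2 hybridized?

6

C1: sp2 ✓
C2: sp2 ✓
C3: sp3
C4: sp2 ✓
C5: sp2 ✓
C6: sp3
C7: sp2 ✓
C8: sp2 ✓
C9: sp3
C10: sp
C11: sp
C1, C2, C4, C5, C7, C8 → 6 sp2 carbons.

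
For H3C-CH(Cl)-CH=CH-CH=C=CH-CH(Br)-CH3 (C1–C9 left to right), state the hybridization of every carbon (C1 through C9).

C1 is sp3: 4 σ bonds, 4 electron-density regions.
C2: 4 σ bonds; 4 regions of electron density → sp3.
C3: 3 σ bonds, plus one π bond; 3 regions of electron density → sp2.
C4: 3 σ bonds, plus one π bond; 3 regions of electron density → sp2.
C5 — 3 σ bonds, plus one π bond. Steric number 3, so sp2.
C6 (2 σ bonds, plus two π bonds) has steric number 2: sp.
C7: 3 σ bonds, plus one π bond; 3 regions of electron density → sp2.
C8 has 4 σ bonds: steric number 4 → sp3.
C9: 4 σ bonds; 4 regions of electron density → sp3.

C1 sp3, C2 sp3, C3 sp2, C4 sp2, C5 sp2, C6 sp, C7 sp2, C8 sp3, C9 sp3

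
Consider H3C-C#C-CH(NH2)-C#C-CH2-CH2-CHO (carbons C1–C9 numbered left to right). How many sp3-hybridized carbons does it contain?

C1: sp3 ✓
C2: sp
C3: sp
C4: sp3 ✓
C5: sp
C6: sp
C7: sp3 ✓
C8: sp3 ✓
C9: sp2
C1, C4, C7, C8 → 4 sp3 carbons.

4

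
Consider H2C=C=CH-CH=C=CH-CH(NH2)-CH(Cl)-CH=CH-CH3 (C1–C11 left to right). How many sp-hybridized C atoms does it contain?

2

C1: sp2
C2: sp ✓
C3: sp2
C4: sp2
C5: sp ✓
C6: sp2
C7: sp3
C8: sp3
C9: sp2
C10: sp2
C11: sp3
C2, C5 → 2 sp carbons.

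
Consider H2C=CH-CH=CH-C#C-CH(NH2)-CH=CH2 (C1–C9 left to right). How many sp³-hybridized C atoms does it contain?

1

C1: sp2
C2: sp2
C3: sp2
C4: sp2
C5: sp
C6: sp
C7: sp3 ✓
C8: sp2
C9: sp2
C7 → 1 sp3 carbon.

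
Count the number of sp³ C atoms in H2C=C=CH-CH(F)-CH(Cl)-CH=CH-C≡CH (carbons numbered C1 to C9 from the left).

2

C1: sp2
C2: sp
C3: sp2
C4: sp3 ✓
C5: sp3 ✓
C6: sp2
C7: sp2
C8: sp
C9: sp
C4, C5 → 2 sp3 carbons.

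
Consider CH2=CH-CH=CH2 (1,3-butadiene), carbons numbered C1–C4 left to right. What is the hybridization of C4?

C4 — 3 σ bonds, plus one π bond. Steric number 3, so sp2.

sp^2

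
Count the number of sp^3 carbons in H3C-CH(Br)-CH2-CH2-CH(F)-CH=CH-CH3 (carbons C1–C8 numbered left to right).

C1: sp3 ✓
C2: sp3 ✓
C3: sp3 ✓
C4: sp3 ✓
C5: sp3 ✓
C6: sp2
C7: sp2
C8: sp3 ✓
C1, C2, C3, C4, C5, C8 → 6 sp3 carbons.

6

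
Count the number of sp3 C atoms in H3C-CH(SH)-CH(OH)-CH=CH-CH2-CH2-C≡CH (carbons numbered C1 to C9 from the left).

5

C1: sp3 ✓
C2: sp3 ✓
C3: sp3 ✓
C4: sp2
C5: sp2
C6: sp3 ✓
C7: sp3 ✓
C8: sp
C9: sp
C1, C2, C3, C6, C7 → 5 sp3 carbons.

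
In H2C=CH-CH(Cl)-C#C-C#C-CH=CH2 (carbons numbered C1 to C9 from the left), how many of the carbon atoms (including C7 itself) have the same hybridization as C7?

C7 is sp (two π bonds).
C1: sp2
C2: sp2
C3: sp3
C4: sp ✓
C5: sp ✓
C6: sp ✓
C7: sp ✓
C8: sp2
C9: sp2
4 carbons are sp.

4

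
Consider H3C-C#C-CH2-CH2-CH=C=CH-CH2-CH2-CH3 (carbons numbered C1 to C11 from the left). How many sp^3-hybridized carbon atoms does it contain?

6

C1: sp3 ✓
C2: sp
C3: sp
C4: sp3 ✓
C5: sp3 ✓
C6: sp2
C7: sp
C8: sp2
C9: sp3 ✓
C10: sp3 ✓
C11: sp3 ✓
C1, C4, C5, C9, C10, C11 → 6 sp3 carbons.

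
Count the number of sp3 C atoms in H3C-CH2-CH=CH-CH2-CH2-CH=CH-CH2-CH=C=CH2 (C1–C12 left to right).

C1: sp3 ✓
C2: sp3 ✓
C3: sp2
C4: sp2
C5: sp3 ✓
C6: sp3 ✓
C7: sp2
C8: sp2
C9: sp3 ✓
C10: sp2
C11: sp
C12: sp2
C1, C2, C5, C6, C9 → 5 sp3 carbons.

5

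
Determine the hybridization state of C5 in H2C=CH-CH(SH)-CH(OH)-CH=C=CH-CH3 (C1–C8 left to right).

sp²

C5: 3 σ bonds, plus one π bond — 3 electron domains, sp2.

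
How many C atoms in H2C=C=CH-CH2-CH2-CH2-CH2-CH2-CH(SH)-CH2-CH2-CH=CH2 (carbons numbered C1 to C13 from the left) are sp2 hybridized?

C1: sp2 ✓
C2: sp
C3: sp2 ✓
C4: sp3
C5: sp3
C6: sp3
C7: sp3
C8: sp3
C9: sp3
C10: sp3
C11: sp3
C12: sp2 ✓
C13: sp2 ✓
C1, C3, C12, C13 → 4 sp2 carbons.

4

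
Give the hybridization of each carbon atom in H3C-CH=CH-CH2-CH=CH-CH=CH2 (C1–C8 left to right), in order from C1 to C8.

C1 carries 4 σ bonds, giving a steric number of 4, so it is sp3.
C2: 3 σ bonds, plus one π bond — 3 electron domains, sp2.
C3 (3 σ bonds, plus one π bond) has steric number 3: sp2.
C4: 4 σ bonds; 4 regions of electron density → sp3.
C5 (3 σ bonds, plus one π bond) has steric number 3: sp2.
C6: 3 σ bonds, plus one π bond; 3 regions of electron density → sp2.
C7: 3 σ bonds, plus one π bond; 3 regions of electron density → sp2.
C8 carries 3 σ bonds, plus one π bond, giving a steric number of 3, so it is sp2.

C1 sp3, C2 sp2, C3 sp2, C4 sp3, C5 sp2, C6 sp2, C7 sp2, C8 sp2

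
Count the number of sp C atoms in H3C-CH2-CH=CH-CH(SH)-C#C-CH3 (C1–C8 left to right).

2

C1: sp3
C2: sp3
C3: sp2
C4: sp2
C5: sp3
C6: sp ✓
C7: sp ✓
C8: sp3
C6, C7 → 2 sp carbons.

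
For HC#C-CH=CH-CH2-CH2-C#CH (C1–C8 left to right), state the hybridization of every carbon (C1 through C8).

C1 sp, C2 sp, C3 sp2, C4 sp2, C5 sp3, C6 sp3, C7 sp, C8 sp

C1 — 2 σ bonds, plus two π bonds. Steric number 2, so sp.
C2 (2 σ bonds, plus two π bonds) has steric number 2: sp.
C3 has 3 σ bonds, plus one π bond: steric number 3 → sp2.
C4: 3 σ bonds, plus one π bond — 3 electron domains, sp2.
C5 — 4 σ bonds. Steric number 4, so sp3.
C6 has 4 σ bonds: steric number 4 → sp3.
C7: 2 σ bonds, plus two π bonds; 2 regions of electron density → sp.
C8: 2 σ bonds, plus two π bonds; 2 regions of electron density → sp.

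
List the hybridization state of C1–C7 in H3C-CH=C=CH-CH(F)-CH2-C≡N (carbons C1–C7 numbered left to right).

C1 sp3, C2 sp2, C3 sp, C4 sp2, C5 sp3, C6 sp3, C7 sp

C1: 4 σ bonds; 4 regions of electron density → sp3.
C2 (3 σ bonds, plus one π bond) has steric number 3: sp2.
C3: 2 σ bonds, plus two π bonds — 2 electron domains, sp.
C4 is sp2: 3 σ bonds, plus one π bond, 3 electron-density regions.
C5 — 4 σ bonds. Steric number 4, so sp3.
C6 (4 σ bonds) has steric number 4: sp3.
C7 has 2 σ bonds, plus two π bonds: steric number 2 → sp.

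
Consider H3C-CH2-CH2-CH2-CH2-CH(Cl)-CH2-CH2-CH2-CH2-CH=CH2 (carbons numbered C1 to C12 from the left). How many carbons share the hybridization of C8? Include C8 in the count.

10

C8 is sp3 (only σ bonds).
C1: sp3 ✓
C2: sp3 ✓
C3: sp3 ✓
C4: sp3 ✓
C5: sp3 ✓
C6: sp3 ✓
C7: sp3 ✓
C8: sp3 ✓
C9: sp3 ✓
C10: sp3 ✓
C11: sp2
C12: sp2
10 carbons are sp3.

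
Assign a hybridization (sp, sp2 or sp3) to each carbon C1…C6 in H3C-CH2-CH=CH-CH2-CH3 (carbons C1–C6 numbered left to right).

C1 has 4 σ bonds: steric number 4 → sp3.
C2 (4 σ bonds) has steric number 4: sp3.
C3 has 3 σ bonds, plus one π bond: steric number 3 → sp2.
C4 (3 σ bonds, plus one π bond) has steric number 3: sp2.
C5 carries 4 σ bonds, giving a steric number of 4, so it is sp3.
C6 carries 4 σ bonds, giving a steric number of 4, so it is sp3.

C1 sp3, C2 sp3, C3 sp2, C4 sp2, C5 sp3, C6 sp3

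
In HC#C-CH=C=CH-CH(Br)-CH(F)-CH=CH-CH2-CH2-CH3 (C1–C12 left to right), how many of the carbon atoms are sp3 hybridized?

C1: sp
C2: sp
C3: sp2
C4: sp
C5: sp2
C6: sp3 ✓
C7: sp3 ✓
C8: sp2
C9: sp2
C10: sp3 ✓
C11: sp3 ✓
C12: sp3 ✓
C6, C7, C10, C11, C12 → 5 sp3 carbons.

5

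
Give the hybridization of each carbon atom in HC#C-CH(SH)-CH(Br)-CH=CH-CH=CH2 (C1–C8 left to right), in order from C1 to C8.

C1 sp, C2 sp, C3 sp3, C4 sp3, C5 sp2, C6 sp2, C7 sp2, C8 sp2

C1 — 2 σ bonds, plus two π bonds. Steric number 2, so sp.
C2 carries 2 σ bonds, plus two π bonds, giving a steric number of 2, so it is sp.
C3 is sp3: 4 σ bonds, 4 electron-density regions.
C4 has 4 σ bonds: steric number 4 → sp3.
C5 has 3 σ bonds, plus one π bond: steric number 3 → sp2.
C6 has 3 σ bonds, plus one π bond: steric number 3 → sp2.
C7 (3 σ bonds, plus one π bond) has steric number 3: sp2.
C8: 3 σ bonds, plus one π bond; 3 regions of electron density → sp2.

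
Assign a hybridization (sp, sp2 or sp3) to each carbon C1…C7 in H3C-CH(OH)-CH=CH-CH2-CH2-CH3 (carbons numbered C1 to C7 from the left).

C1 sp3, C2 sp3, C3 sp2, C4 sp2, C5 sp3, C6 sp3, C7 sp3

C1 — 4 σ bonds. Steric number 4, so sp3.
C2 — 4 σ bonds. Steric number 4, so sp3.
C3 (3 σ bonds, plus one π bond) has steric number 3: sp2.
C4 — 3 σ bonds, plus one π bond. Steric number 3, so sp2.
C5 has 4 σ bonds: steric number 4 → sp3.
C6: 4 σ bonds — 4 electron domains, sp3.
C7 has 4 σ bonds: steric number 4 → sp3.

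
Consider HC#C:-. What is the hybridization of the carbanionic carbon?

sp

One σ bond + one lone pair = steric number 2 → sp.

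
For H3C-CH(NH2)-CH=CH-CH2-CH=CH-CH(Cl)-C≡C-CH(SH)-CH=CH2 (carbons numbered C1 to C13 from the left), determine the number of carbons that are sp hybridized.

2

C1: sp3
C2: sp3
C3: sp2
C4: sp2
C5: sp3
C6: sp2
C7: sp2
C8: sp3
C9: sp ✓
C10: sp ✓
C11: sp3
C12: sp2
C13: sp2
C9, C10 → 2 sp carbons.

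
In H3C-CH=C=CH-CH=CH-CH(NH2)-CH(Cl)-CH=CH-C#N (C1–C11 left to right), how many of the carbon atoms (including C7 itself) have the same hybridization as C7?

C7 is sp3 (only σ bonds).
C1: sp3 ✓
C2: sp2
C3: sp
C4: sp2
C5: sp2
C6: sp2
C7: sp3 ✓
C8: sp3 ✓
C9: sp2
C10: sp2
C11: sp
3 carbons are sp3.

3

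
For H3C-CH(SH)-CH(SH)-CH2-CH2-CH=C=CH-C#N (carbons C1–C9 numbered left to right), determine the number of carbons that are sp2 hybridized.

2

C1: sp3
C2: sp3
C3: sp3
C4: sp3
C5: sp3
C6: sp2 ✓
C7: sp
C8: sp2 ✓
C9: sp
C6, C8 → 2 sp2 carbons.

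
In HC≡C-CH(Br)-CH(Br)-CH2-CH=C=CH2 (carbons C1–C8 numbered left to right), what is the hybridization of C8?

sp^2

C8: 3 σ bonds, plus one π bond; 3 regions of electron density → sp2.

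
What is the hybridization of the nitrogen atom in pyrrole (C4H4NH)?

sp²

N has three σ bonds; its lone pair occupies the p orbital and is part of the aromatic π system, so N is sp2 (not the sp3 a naive steric count of 4 would give).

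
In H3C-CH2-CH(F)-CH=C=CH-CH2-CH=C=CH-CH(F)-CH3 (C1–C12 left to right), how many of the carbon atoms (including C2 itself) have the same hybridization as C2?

6

C2 is sp3 (only σ bonds).
C1: sp3 ✓
C2: sp3 ✓
C3: sp3 ✓
C4: sp2
C5: sp
C6: sp2
C7: sp3 ✓
C8: sp2
C9: sp
C10: sp2
C11: sp3 ✓
C12: sp3 ✓
6 carbons are sp3.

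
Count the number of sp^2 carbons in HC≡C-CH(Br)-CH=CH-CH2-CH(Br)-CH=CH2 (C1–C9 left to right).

4

C1: sp
C2: sp
C3: sp3
C4: sp2 ✓
C5: sp2 ✓
C6: sp3
C7: sp3
C8: sp2 ✓
C9: sp2 ✓
C4, C5, C8, C9 → 4 sp2 carbons.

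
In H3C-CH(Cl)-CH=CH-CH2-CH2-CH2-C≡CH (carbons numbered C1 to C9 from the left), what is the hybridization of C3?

C3 has 3 σ bonds, plus one π bond: steric number 3 → sp2.

sp^2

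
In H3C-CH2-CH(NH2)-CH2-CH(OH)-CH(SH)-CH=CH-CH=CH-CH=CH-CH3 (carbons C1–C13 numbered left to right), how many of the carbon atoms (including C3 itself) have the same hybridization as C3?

C3 is sp3 (only σ bonds).
C1: sp3 ✓
C2: sp3 ✓
C3: sp3 ✓
C4: sp3 ✓
C5: sp3 ✓
C6: sp3 ✓
C7: sp2
C8: sp2
C9: sp2
C10: sp2
C11: sp2
C12: sp2
C13: sp3 ✓
7 carbons are sp3.

7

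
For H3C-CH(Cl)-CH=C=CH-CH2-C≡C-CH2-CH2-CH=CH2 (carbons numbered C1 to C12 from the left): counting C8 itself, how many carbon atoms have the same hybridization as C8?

C8 is sp (two π bonds).
C1: sp3
C2: sp3
C3: sp2
C4: sp ✓
C5: sp2
C6: sp3
C7: sp ✓
C8: sp ✓
C9: sp3
C10: sp3
C11: sp2
C12: sp2
3 carbons are sp.

3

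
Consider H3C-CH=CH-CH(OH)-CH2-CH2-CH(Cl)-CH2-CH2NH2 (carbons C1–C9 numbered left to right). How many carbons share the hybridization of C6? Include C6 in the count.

C6 is sp3 (only σ bonds).
C1: sp3 ✓
C2: sp2
C3: sp2
C4: sp3 ✓
C5: sp3 ✓
C6: sp3 ✓
C7: sp3 ✓
C8: sp3 ✓
C9: sp3 ✓
7 carbons are sp3.

7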